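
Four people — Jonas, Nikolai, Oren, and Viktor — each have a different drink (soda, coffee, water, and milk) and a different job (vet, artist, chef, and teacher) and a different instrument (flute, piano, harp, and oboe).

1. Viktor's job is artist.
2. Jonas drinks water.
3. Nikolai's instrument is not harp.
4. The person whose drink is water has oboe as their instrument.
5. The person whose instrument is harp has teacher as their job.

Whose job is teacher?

Clue 1 rules out Viktor for the one with job teacher.
With clues 1–5, Jonas and Nikolai are impossible for the one with job teacher.
That leaves Oren.

Oren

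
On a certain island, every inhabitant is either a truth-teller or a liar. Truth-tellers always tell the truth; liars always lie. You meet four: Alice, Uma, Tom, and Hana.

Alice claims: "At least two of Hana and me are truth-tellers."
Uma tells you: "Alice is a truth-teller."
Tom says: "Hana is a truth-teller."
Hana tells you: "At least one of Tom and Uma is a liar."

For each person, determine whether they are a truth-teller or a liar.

Alice: liar, Uma: liar, Tom: truth-teller, Hana: truth-teller

Consider Alice. Suppose Alice is a truth-teller.
Then no assignment of the remaining roles makes every statement match its speaker's type — contradiction.
So Alice is a liar.
With that fixed, Uma's statement is false, so Uma is a liar.
With that fixed, Hana's statement is true, so Hana is a truth-teller.
With that fixed, Tom's statement is true, so Tom is a truth-teller.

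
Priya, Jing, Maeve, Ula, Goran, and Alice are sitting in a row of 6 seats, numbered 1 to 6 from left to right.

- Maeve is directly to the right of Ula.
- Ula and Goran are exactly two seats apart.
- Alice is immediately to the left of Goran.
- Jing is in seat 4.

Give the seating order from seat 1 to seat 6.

From clue 1: Maeve is in {2,3,4,5,6}.
From clues 1–3: Maeve is in {5,6}.
From clues 1–4: Priya → seat 1, Alice → seat 2, Goran → seat 3, Jing → seat 4, Ula → seat 5, Maeve → seat 6.

Priya, Alice, Goran, Jing, Ula, Maeve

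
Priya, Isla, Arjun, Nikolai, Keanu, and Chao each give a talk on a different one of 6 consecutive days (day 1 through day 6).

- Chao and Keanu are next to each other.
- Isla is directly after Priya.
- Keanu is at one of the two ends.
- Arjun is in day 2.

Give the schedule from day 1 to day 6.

Nikolai, Arjun, Priya, Isla, Chao, Keanu

From clues 1–2: Priya is in {1,2,3,4,5}.
From clues 1–3: Keanu is in {1,6}.
From clues 1–4: Nikolai → day 1, Arjun → day 2, Priya → day 3, Isla → day 4, Chao → day 5, Keanu → day 6.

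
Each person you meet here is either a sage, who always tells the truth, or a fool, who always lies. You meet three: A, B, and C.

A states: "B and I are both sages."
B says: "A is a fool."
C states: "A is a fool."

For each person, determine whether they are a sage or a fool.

Consider A. Suppose A is a sage.
Then no assignment of the remaining roles makes every statement match its speaker's type — contradiction.
So A is a fool.
With that fixed, B's statement is true, so B is a sage.
With that fixed, C's statement is true, so C is a sage.

A: fool, B: sage, C: sage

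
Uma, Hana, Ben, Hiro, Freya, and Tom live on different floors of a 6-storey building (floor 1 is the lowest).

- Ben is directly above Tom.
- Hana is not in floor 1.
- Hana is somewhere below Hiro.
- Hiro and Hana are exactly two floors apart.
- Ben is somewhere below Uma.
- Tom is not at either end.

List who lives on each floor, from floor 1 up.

Freya, Tom, Ben, Hana, Uma, Hiro

From clue 1: Ben is in {2,3,4,5,6}.
From clues 1–2: Hana is in {2,3,4,5,6}.
From clues 1–3: Hana is in {2,3,4,5}.
From clues 1–4: Hana is in {2,3,4}.
From clues 1–5: Hana is in {3,4}.
From clues 1–6: Freya → floor 1, Tom → floor 2, Ben → floor 3, Hana → floor 4, Uma → floor 5, Hiro → floor 6.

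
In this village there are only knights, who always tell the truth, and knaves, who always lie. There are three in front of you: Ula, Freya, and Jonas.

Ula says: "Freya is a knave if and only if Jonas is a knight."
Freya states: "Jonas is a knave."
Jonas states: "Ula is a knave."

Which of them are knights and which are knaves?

Ula: knight, Freya: knight, Jonas: knave

Consider Ula. Suppose Ula is a knave.
Then no assignment of the remaining roles makes every statement match its speaker's type — contradiction.
So Ula is a knight.
With that fixed, Jonas's statement is false, so Jonas is a knave.
With that fixed, Freya's statement is true, so Freya is a knight.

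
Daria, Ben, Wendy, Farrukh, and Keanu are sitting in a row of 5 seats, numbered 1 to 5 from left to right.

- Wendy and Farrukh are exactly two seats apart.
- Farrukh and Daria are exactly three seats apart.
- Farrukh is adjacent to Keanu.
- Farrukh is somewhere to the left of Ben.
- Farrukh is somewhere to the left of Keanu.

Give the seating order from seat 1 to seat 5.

Farrukh, Keanu, Wendy, Daria, Ben

From clues 1–2: Wendy is in {2,3,4}.
From clues 1–3: Ben is in {1,3,5}.
From clues 1–4: Ben is in {3,5}.
From clues 1–5: Farrukh → seat 1, Keanu → seat 2, Wendy → seat 3, Daria → seat 4, Ben → seat 5.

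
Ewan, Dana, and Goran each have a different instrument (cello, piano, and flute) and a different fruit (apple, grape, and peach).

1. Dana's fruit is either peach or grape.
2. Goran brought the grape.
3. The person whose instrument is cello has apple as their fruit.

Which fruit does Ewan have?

With clues 1–2, grape and peach are impossible for Ewan's fruit.
That leaves apple.

apple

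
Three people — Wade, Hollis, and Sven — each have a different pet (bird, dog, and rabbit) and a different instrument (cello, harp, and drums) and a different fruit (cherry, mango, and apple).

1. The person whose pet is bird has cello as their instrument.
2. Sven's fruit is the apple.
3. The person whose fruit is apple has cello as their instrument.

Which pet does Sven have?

With clues 1–3, dog and rabbit are impossible for Sven's pet.
That leaves bird.

bird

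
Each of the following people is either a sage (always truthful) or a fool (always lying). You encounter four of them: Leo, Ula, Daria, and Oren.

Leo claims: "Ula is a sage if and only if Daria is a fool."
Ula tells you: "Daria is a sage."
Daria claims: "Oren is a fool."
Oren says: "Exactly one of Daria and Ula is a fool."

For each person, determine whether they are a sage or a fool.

Leo: fool, Ula: sage, Daria: sage, Oren: fool

Consider Leo. Suppose Leo is a sage.
Then no assignment of the remaining roles makes every statement match its speaker's type — contradiction.
So Leo is a fool.
Consider Ula. Suppose Ula is a fool.
Then no assignment of the remaining roles makes every statement match its speaker's type — contradiction.
So Ula is a sage.
Consider Daria. Suppose Daria is a fool.
Then Leo's statement comes out true, contradicting Leo being a fool.
So Daria is a sage.
With that fixed, Oren's statement is false, so Oren is a fool.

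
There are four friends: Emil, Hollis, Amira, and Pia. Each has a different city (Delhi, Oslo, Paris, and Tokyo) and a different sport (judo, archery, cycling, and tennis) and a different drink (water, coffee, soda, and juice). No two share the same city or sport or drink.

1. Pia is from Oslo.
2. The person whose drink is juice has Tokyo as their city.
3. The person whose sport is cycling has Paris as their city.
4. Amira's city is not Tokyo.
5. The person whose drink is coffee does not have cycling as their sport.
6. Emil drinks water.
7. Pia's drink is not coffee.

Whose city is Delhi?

Amira

Clue 1 rules out Pia for the one with city Delhi.
With clues 1–6, Hollis is impossible for the one with city Delhi.
With clues 1–7, Emil is impossible for the one with city Delhi.
That leaves Amira.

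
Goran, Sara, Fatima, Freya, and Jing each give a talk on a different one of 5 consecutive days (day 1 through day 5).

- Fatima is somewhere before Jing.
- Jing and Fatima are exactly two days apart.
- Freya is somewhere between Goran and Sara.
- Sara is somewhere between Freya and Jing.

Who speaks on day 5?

With clue 1, Fatima is ruled out for day 5.
With clues 1–3, Freya is ruled out for day 5.
With clues 1–4, Goran and Sara are ruled out for day 5.
So day 5 is Jing.

Jing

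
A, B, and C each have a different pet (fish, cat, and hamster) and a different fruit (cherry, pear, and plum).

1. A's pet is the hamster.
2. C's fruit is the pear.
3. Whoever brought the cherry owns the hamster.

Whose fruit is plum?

With clues 1–2, C is impossible for the one with fruit plum.
With clues 1–3, A is impossible for the one with fruit plum.
That leaves B.

B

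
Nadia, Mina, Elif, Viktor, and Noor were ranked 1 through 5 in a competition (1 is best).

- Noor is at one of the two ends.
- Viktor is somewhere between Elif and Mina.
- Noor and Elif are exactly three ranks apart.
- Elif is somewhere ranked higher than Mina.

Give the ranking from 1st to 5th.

Nadia, Elif, Viktor, Mina, Noor

From clue 1: Noor is in {1,5}.
From clues 1–3: Viktor → rank 3.
From clues 1–4: Nadia → rank 1, Elif → rank 2, Mina → rank 4, Noor → rank 5.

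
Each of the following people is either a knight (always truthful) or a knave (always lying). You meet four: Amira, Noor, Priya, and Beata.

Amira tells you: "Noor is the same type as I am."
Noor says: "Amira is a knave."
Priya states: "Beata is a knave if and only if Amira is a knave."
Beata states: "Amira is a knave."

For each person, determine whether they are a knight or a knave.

Amira: knave, Noor: knight, Priya: knave, Beata: knight

Consider Amira. Suppose Amira is a knight.
Then no assignment of the remaining roles makes every statement match its speaker's type — contradiction.
So Amira is a knave.
With that fixed, Noor's statement is true, so Noor is a knight.
With that fixed, Beata's statement is true, so Beata is a knight.
With that fixed, Priya's statement is false, so Priya is a knave.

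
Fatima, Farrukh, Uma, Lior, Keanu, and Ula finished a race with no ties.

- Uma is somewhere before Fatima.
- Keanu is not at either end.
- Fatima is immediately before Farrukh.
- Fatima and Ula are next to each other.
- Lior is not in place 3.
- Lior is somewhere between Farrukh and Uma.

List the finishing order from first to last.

Uma, Lior, Keanu, Ula, Fatima, Farrukh

From clue 1: Fatima is in {2,3,4,5,6}.
From clues 1–2: Keanu is in {2,3,4,5}.
From clues 1–3: Fatima is in {2,3,4,5}.
From clues 1–4: Fatima is in {3,4,5}.
From clues 1–6: Uma → place 1, Lior → place 2, Keanu → place 3, Ula → place 4, Fatima → place 5, Farrukh → place 6.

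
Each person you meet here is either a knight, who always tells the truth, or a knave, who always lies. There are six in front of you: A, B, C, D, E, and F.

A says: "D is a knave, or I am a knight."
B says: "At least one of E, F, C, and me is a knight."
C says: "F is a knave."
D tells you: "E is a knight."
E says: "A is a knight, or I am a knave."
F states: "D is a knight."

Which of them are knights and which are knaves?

Consider A. Suppose A is a knave.
Then whichever role E has, E's statement has the wrong truth value — contradiction.
So A is a knight.
With that fixed, E's statement is true, so E is a knight.
With that fixed, B's statement is true, so B is a knight.
With that fixed, D's statement is true, so D is a knight.
With that fixed, F's statement is true, so F is a knight.
With that fixed, C's statement is false, so C is a knave.

A: knight, B: knight, C: knave, D: knight, E: knight, F: knight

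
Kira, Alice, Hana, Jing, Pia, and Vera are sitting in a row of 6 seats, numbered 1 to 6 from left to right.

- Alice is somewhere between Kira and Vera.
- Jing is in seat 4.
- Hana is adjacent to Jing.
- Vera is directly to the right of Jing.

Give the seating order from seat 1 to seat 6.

From clue 1: Alice is in {2,3,4,5}.
From clues 1–2: Jing → seat 4.
From clues 1–3: Hana is in {3,5}.
From clues 1–4: Kira → seat 1, Alice → seat 2, Hana → seat 3, Vera → seat 5, Pia → seat 6.

Kira, Alice, Hana, Jing, Vera, Pia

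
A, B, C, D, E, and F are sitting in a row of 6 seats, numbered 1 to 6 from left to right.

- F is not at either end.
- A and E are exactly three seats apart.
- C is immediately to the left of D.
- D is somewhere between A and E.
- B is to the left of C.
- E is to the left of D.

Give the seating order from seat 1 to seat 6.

B, F, E, C, D, A

From clue 1: F is in {2,3,4,5}.
From clues 1–3: A is in {1,3,4,6}.
From clues 1–4: B is in {1,6}.
From clues 1–5: B → seat 1, F → seat 2, C → seat 4, D → seat 5.
From clues 1–6: E → seat 3, A → seat 6.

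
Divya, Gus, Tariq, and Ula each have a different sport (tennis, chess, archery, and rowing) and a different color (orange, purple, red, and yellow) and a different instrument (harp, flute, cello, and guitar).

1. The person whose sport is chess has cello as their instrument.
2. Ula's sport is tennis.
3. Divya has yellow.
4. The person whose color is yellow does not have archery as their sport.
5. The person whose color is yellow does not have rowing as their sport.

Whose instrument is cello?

With clues 1–2, Ula is impossible for the one with instrument cello.
With clues 1–5, Gus and Tariq are impossible for the one with instrument cello.
That leaves Divya.

Divya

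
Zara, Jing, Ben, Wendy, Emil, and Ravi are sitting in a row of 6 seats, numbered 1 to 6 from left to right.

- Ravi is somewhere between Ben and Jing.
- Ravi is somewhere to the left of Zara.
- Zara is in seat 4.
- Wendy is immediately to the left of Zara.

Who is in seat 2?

Ravi

With clues 1–2, Zara is ruled out for seat 2.
With clues 1–4, Ben, Emil, Jing, and Wendy are ruled out for seat 2.
So seat 2 is Ravi.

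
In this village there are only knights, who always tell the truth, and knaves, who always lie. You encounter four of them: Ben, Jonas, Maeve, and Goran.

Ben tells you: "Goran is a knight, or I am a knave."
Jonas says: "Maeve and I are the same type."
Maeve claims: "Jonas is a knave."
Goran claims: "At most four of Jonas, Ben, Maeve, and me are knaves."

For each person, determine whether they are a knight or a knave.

Regardless of anyone's role, Goran's statement is true, so Goran is a knight.
With that fixed, Ben's statement is true, so Ben is a knight.
Consider Jonas. Suppose Jonas is a knight.
Then no assignment of the remaining roles makes every statement match its speaker's type — contradiction.
So Jonas is a knave.
With that fixed, Maeve's statement is true, so Maeve is a knight.

Ben: knight, Jonas: knave, Maeve: knight, Goran: knight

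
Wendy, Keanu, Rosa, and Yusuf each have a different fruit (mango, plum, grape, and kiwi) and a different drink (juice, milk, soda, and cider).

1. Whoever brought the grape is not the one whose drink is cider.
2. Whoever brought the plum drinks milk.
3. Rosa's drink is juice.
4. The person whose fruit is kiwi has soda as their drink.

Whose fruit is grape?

With clues 1–4, Keanu, Wendy, and Yusuf are impossible for the one with fruit grape.
That leaves Rosa.

Rosa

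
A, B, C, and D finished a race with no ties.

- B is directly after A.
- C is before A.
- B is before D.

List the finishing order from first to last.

From clue 1: A is in {1,2,3}.
From clues 1–2: A is in {2,3}.
From clues 1–3: C → place 1, A → place 2, B → place 3, D → place 4.

C, A, B, D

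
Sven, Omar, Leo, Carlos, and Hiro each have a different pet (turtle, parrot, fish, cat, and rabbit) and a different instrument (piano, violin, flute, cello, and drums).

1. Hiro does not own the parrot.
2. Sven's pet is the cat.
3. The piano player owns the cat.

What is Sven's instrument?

piano

With clues 1–3, cello, drums, flute, and violin are impossible for Sven's instrument.
That leaves piano.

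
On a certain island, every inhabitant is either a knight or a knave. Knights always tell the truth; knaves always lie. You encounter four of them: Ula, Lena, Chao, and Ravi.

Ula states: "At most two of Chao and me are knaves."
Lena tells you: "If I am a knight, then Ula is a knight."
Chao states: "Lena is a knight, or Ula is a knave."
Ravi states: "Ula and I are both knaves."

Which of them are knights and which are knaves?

Ula: knight, Lena: knight, Chao: knight, Ravi: knave

Regardless of anyone's role, Ula's statement is true, so Ula is a knight.
With that fixed, Lena's statement is true, so Lena is a knight.
With that fixed, Chao's statement is true, so Chao is a knight.
With that fixed, Ravi's statement is false, so Ravi is a knave.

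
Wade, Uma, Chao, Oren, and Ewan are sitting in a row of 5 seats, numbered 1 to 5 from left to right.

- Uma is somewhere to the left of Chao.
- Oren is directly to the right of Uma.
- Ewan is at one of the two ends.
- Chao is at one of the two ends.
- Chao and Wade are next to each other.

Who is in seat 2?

Uma

With clues 1–2, Chao is ruled out for seat 2.
With clues 1–3, Ewan is ruled out for seat 2.
With clues 1–4, Oren is ruled out for seat 2.
With clues 1–5, Wade is ruled out for seat 2.
So seat 2 is Uma.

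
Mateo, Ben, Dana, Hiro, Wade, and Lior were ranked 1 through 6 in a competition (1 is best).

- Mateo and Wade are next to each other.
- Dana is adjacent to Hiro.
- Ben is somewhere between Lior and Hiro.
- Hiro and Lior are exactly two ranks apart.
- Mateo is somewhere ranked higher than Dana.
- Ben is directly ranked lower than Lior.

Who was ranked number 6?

With clues 1–3, Ben is ruled out for rank 6.
With clues 1–4, Hiro is ruled out for rank 6.
With clues 1–5, Mateo and Wade are ruled out for rank 6.
With clues 1–6, Lior is ruled out for rank 6.
So rank 6 is Dana.

Dana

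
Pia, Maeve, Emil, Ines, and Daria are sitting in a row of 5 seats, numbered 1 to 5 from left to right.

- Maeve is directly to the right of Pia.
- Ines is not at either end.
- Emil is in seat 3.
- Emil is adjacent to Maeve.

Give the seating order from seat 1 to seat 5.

From clue 1: Pia is in {1,2,3,4}.
From clues 1–2: Ines is in {2,3,4}.
From clues 1–3: Emil → seat 3.
From clues 1–4: Pia → seat 1, Maeve → seat 2, Ines → seat 4, Daria → seat 5.

Pia, Maeve, Emil, Ines, Daria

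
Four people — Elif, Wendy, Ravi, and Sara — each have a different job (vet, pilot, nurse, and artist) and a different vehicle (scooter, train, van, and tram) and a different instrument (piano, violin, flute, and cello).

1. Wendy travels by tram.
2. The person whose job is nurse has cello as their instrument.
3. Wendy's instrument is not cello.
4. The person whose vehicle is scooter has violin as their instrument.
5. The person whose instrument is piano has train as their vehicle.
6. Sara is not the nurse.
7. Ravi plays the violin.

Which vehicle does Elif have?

Clue 1 rules out tram for Elif's vehicle.
With clues 1–7, scooter and train are impossible for Elif's vehicle.
That leaves van.

van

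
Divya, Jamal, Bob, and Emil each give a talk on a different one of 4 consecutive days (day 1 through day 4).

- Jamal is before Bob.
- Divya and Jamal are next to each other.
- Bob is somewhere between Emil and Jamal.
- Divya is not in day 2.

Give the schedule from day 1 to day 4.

From clue 1: Jamal is in {1,2,3}.
From clues 1–2: Bob is in {3,4}.
From clues 1–3: Bob → day 3, Emil → day 4.
From clues 1–4: Divya → day 1, Jamal → day 2.

Divya, Jamal, Bob, Emil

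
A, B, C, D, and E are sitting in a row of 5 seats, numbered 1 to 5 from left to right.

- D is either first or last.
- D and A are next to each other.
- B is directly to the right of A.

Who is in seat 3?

B

With clue 1, D is ruled out for seat 3.
With clues 1–2, A is ruled out for seat 3.
With clues 1–3, C and E are ruled out for seat 3.
So seat 3 is B.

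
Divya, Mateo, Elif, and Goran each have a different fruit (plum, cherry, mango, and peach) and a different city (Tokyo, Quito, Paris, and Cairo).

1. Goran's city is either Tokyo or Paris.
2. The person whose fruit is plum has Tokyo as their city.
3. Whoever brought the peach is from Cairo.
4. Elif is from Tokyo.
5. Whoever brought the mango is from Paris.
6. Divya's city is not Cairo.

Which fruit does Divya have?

cherry

With clues 1–4, plum is impossible for Divya's fruit.
With clues 1–5, mango is impossible for Divya's fruit.
With clues 1–6, peach is impossible for Divya's fruit.
That leaves cherry.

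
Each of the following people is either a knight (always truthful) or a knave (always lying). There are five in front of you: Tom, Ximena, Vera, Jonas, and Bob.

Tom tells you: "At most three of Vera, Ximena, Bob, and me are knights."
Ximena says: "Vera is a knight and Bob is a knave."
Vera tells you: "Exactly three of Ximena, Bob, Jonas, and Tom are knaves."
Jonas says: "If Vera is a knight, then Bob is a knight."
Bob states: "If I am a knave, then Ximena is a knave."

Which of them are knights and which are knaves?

Consider Tom. Suppose Tom is a knave.
Then Tom's own statement would have to be false, but it can't be — contradiction.
So Tom is a knight.
Consider Ximena. Suppose Ximena is a knight.
Then no assignment of the remaining roles makes every statement match its speaker's type — contradiction.
So Ximena is a knave.
With that fixed, Bob's statement is true, so Bob is a knight.
With that fixed, Vera's statement is false, so Vera is a knave.
With that fixed, Jonas's statement is true, so Jonas is a knight.

Tom: knight, Ximena: knave, Vera: knave, Jonas: knight, Bob: knight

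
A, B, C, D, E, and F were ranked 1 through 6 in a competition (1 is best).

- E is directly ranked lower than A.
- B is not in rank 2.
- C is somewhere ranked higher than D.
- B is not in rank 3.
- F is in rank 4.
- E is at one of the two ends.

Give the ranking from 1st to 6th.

B, C, D, F, A, E

From clue 1: A is in {1,2,3,4,5}.
From clues 1–4: B is in {1,4,5,6}.
From clues 1–5: F → rank 4.
From clues 1–6: B → rank 1, C → rank 2, D → rank 3, A → rank 5, E → rank 6.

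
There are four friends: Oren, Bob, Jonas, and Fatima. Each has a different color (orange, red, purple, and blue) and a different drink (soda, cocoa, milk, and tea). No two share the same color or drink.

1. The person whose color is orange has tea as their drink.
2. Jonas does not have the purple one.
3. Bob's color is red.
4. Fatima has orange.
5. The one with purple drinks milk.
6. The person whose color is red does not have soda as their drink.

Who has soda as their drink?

With clues 1–4, Fatima is impossible for the one with drink soda.
With clues 1–5, Oren is impossible for the one with drink soda.
With clues 1–6, Bob is impossible for the one with drink soda.
That leaves Jonas.

Jonas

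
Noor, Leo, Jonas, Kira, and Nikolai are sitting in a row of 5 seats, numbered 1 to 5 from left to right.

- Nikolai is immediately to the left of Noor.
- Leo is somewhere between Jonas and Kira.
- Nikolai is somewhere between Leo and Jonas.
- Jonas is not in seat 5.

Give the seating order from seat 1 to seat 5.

From clue 1: Noor is in {2,3,4,5}.
From clues 1–2: Leo is in {2,4}.
From clues 1–3: Noor is in {3,4}.
From clues 1–4: Jonas → seat 1, Nikolai → seat 2, Noor → seat 3, Leo → seat 4, Kira → seat 5.

Jonas, Nikolai, Noor, Leo, Kira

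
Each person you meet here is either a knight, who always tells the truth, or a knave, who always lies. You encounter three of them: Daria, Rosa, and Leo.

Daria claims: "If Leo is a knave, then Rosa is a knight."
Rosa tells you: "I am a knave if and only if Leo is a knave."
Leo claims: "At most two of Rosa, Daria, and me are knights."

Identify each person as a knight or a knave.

Daria: knight, Rosa: knave, Leo: knight

Consider Daria. Suppose Daria is a knave.
Then no assignment of the remaining roles makes every statement match its speaker's type — contradiction.
So Daria is a knight.
Consider Rosa. Suppose Rosa is a knight.
Then whichever role Leo has, Leo's statement has the wrong truth value — contradiction.
So Rosa is a knave.
With that fixed, Leo's statement is true, so Leo is a knight.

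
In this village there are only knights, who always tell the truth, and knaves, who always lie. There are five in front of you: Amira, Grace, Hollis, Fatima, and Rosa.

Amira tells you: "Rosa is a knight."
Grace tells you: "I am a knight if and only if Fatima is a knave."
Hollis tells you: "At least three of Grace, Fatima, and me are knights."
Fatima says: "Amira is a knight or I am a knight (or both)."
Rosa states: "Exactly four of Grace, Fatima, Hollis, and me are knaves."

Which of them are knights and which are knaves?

Amira: knave, Grace: knight, Hollis: knave, Fatima: knave, Rosa: knave

Consider Amira. Suppose Amira is a knight.
Then no assignment of the remaining roles makes every statement match its speaker's type — contradiction.
So Amira is a knave.
Consider Grace. Suppose Grace is a knave.
Then no assignment of the remaining roles makes every statement match its speaker's type — contradiction.
So Grace is a knight.
With that fixed, Rosa's statement is false, so Rosa is a knave.
Consider Hollis. Suppose Hollis is a knight.
Then no assignment of the remaining roles makes every statement match its speaker's type — contradiction.
So Hollis is a knave.
Consider Fatima. Suppose Fatima is a knight.
Then Grace's statement comes out false, contradicting Grace being a knight.
So Fatima is a knave.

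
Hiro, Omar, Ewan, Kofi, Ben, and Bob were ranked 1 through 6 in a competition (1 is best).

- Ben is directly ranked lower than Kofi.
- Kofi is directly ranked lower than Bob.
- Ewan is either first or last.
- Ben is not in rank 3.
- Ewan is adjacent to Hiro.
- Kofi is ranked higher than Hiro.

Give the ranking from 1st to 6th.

Omar, Bob, Kofi, Ben, Hiro, Ewan

From clue 1: Kofi is in {1,2,3,4,5}.
From clues 1–2: Kofi is in {2,3,4,5}.
From clues 1–3: Ewan is in {1,6}.
From clues 1–5: Hiro is in {2,5}.
From clues 1–6: Omar → rank 1, Bob → rank 2, Kofi → rank 3, Ben → rank 4, Hiro → rank 5, Ewan → rank 6.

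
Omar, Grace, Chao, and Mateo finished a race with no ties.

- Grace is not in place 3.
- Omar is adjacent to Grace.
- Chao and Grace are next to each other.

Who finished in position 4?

With clues 1–2, Omar is ruled out for place 4.
With clues 1–3, Chao and Grace are ruled out for place 4.
So place 4 is Mateo.

Mateo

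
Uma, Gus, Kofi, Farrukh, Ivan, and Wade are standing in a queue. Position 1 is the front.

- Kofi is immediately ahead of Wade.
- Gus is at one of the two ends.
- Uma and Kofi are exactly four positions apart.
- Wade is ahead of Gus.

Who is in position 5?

Uma

With clues 1–2, Gus is ruled out for position 5.
With clues 1–3, Kofi and Wade are ruled out for position 5.
With clues 1–4, Farrukh and Ivan are ruled out for position 5.
So position 5 is Uma.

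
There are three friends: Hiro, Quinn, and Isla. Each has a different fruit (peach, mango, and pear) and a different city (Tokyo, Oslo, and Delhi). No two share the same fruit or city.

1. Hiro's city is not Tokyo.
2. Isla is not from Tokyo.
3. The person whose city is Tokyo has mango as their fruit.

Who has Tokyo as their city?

Quinn

Clue 1 rules out Hiro for the one with city Tokyo.
With clues 1–2, Isla is impossible for the one with city Tokyo.
That leaves Quinn.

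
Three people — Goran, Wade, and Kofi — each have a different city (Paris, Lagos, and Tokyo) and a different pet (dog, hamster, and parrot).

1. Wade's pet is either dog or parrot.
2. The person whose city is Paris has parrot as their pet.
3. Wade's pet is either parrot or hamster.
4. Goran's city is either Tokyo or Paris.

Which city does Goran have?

Tokyo

With clues 1–3, Paris is impossible for Goran's city.
With clues 1–4, Lagos is impossible for Goran's city.
That leaves Tokyo.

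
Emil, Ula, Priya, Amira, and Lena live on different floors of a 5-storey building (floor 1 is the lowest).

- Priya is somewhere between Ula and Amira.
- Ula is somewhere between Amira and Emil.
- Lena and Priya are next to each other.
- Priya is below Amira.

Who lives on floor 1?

Emil

With clue 1, Priya is ruled out for floor 1.
With clues 1–2, Ula is ruled out for floor 1.
With clues 1–3, Lena is ruled out for floor 1.
With clues 1–4, Amira is ruled out for floor 1.
So floor 1 is Emil.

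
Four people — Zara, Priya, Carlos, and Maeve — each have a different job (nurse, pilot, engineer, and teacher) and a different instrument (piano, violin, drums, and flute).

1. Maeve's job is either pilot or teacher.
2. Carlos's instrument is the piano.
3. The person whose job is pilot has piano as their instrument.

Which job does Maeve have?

teacher

Clue 1 rules out engineer and nurse for Maeve's job.
With clues 1–3, pilot is impossible for Maeve's job.
That leaves teacher.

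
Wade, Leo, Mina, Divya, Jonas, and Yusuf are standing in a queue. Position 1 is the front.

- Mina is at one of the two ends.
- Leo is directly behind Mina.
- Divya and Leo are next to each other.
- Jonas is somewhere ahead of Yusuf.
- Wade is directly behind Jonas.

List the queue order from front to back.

From clue 1: Mina is in {1,6}.
From clues 1–2: Mina → position 1, Leo → position 2.
From clues 1–3: Divya → position 3.
From clues 1–4: Jonas is in {4,5}.
From clues 1–5: Jonas → position 4, Wade → position 5, Yusuf → position 6.

Mina, Leo, Divya, Jonas, Wade, Yusuf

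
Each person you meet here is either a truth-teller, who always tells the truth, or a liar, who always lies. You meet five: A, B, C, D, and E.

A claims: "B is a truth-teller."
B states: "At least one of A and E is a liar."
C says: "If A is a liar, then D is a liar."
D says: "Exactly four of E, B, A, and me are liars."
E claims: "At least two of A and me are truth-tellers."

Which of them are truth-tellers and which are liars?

A: truth-teller, B: truth-teller, C: truth-teller, D: liar, E: liar

Consider A. Suppose A is a liar.
Then no assignment of the remaining roles makes every statement match its speaker's type — contradiction.
So A is a truth-teller.
With that fixed, C's statement is true, so C is a truth-teller.
With that fixed, D's statement is false, so D is a liar.
Consider B. Suppose B is a liar.
Then A's statement comes out false, contradicting A being a truth-teller.
So B is a truth-teller.
Consider E. Suppose E is a truth-teller.
Then B's statement comes out false, contradicting B being a truth-teller.
So E is a liar.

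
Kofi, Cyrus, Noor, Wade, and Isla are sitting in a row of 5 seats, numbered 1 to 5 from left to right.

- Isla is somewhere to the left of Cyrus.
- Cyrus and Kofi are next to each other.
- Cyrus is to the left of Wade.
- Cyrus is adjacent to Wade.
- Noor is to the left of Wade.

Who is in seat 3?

Kofi

With clues 1–3, Isla, Noor, and Wade are ruled out for seat 3.
With clues 1–5, Cyrus is ruled out for seat 3.
So seat 3 is Kofi.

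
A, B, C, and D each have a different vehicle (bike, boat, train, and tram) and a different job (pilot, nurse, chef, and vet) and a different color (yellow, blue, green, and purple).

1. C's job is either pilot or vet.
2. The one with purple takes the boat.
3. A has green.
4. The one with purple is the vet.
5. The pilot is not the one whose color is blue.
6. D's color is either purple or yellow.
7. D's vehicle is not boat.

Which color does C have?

With clues 1–3, green is impossible for C's color.
With clues 1–5, blue is impossible for C's color.
With clues 1–7, yellow is impossible for C's color.
That leaves purple.

purple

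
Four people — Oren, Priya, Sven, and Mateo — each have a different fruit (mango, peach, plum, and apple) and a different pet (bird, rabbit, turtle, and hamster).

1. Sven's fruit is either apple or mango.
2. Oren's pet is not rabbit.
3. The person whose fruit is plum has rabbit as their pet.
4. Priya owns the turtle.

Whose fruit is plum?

Clue 1 rules out Sven for the one with fruit plum.
With clues 1–3, Oren is impossible for the one with fruit plum.
With clues 1–4, Priya is impossible for the one with fruit plum.
That leaves Mateo.

Mateo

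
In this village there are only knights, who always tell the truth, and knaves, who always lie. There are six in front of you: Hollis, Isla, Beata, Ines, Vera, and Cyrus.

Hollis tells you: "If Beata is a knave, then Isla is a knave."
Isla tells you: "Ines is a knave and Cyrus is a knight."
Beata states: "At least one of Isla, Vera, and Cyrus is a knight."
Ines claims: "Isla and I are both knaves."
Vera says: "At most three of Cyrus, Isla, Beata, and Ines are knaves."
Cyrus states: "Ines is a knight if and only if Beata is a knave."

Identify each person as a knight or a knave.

Consider Hollis. Suppose Hollis is a knave.
Then no assignment of the remaining roles makes every statement match its speaker's type — contradiction.
So Hollis is a knight.
Consider Isla. Suppose Isla is a knave.
Then whichever role Ines has, Ines's statement has the wrong truth value — contradiction.
So Isla is a knight.
With that fixed, Beata's statement is true, so Beata is a knight.
With that fixed, Ines's statement is false, so Ines is a knave.
With that fixed, Vera's statement is true, so Vera is a knight.
With that fixed, Cyrus's statement is true, so Cyrus is a knight.

Hollis: knight, Isla: knight, Beata: knight, Ines: knave, Vera: knight, Cyrus: knight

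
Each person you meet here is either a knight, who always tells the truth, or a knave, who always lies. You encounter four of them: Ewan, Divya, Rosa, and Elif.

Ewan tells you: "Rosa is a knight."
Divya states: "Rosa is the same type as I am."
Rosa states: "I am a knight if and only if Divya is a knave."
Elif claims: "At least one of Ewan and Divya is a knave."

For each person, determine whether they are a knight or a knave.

Consider Ewan. Suppose Ewan is a knave.
Then no assignment of the remaining roles makes every statement match its speaker's type — contradiction.
So Ewan is a knight.
Consider Divya. Suppose Divya is a knight.
Then whichever role Rosa has, Rosa's statement has the wrong truth value — contradiction.
So Divya is a knave.
With that fixed, Elif's statement is true, so Elif is a knight.
Consider Rosa. Suppose Rosa is a knave.
Then Ewan's statement comes out false, contradicting Ewan being a knight.
So Rosa is a knight.

Ewan: knight, Divya: knave, Rosa: knight, Elif: knight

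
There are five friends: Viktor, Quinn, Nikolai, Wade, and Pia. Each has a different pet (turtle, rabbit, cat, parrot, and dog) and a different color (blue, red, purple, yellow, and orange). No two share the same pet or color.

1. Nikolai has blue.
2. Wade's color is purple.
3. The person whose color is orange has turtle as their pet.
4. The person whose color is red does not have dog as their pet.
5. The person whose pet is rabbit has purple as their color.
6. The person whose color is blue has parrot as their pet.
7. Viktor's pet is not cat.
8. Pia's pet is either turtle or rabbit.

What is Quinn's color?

red

Clue 1 rules out blue for Quinn's color.
With clues 1–2, purple is impossible for Quinn's color.
With clues 1–8, orange and yellow are impossible for Quinn's color.
That leaves red.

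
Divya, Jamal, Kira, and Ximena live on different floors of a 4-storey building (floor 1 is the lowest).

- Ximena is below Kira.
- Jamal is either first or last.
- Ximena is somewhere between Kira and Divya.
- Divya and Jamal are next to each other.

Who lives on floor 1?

Jamal

With clue 1, Kira is ruled out for floor 1.
With clues 1–3, Ximena is ruled out for floor 1.
With clues 1–4, Divya is ruled out for floor 1.
So floor 1 is Jamal.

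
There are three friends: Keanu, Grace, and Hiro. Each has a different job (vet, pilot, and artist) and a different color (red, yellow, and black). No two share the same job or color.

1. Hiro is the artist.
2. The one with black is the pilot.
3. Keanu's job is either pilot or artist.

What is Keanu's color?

black

With clues 1–3, red and yellow are impossible for Keanu's color.
That leaves black.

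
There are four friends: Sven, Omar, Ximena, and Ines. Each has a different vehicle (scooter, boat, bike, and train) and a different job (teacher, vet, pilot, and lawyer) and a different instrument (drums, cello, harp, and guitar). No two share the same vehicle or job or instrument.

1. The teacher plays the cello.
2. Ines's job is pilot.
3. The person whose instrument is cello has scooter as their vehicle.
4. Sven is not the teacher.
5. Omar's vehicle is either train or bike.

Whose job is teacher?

Ximena

With clues 1–2, Ines is impossible for the one with job teacher.
With clues 1–4, Sven is impossible for the one with job teacher.
With clues 1–5, Omar is impossible for the one with job teacher.
That leaves Ximena.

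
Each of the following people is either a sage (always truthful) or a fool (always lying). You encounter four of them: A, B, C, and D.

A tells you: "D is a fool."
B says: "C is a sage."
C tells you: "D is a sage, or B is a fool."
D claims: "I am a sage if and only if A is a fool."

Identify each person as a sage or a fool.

Consider A. Suppose A is a sage.
Then whichever role D has, D's statement has the wrong truth value — contradiction.
So A is a fool.
Consider B. Suppose B is a fool.
Then no assignment of the remaining roles makes every statement match its speaker's type — contradiction.
So B is a sage.
Consider C. Suppose C is a fool.
Then B's statement comes out false, contradicting B being a sage.
So C is a sage.
Consider D. Suppose D is a fool.
Then A's statement comes out true, contradicting A being a fool.
So D is a sage.

A: fool, B: sage, C: sage, D: sage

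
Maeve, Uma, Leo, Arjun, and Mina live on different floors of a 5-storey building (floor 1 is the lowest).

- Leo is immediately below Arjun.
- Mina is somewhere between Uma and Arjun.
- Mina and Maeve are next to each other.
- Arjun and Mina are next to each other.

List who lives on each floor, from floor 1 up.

Leo, Arjun, Mina, Maeve, Uma

From clue 1: Leo is in {1,2,3,4}.
From clues 1–2: Mina is in {2,3,4}.
From clues 1–3: Uma is in {1,5}.
From clues 1–4: Leo → floor 1, Arjun → floor 2, Mina → floor 3, Maeve → floor 4, Uma → floor 5.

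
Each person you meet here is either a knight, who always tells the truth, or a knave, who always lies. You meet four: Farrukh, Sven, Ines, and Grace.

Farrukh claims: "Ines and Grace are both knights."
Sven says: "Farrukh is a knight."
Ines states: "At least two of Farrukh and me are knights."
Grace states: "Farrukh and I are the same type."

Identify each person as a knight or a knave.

Consider Farrukh. Suppose Farrukh is a knave.
Then whichever role Grace has, Grace's statement has the wrong truth value — contradiction.
So Farrukh is a knight.
With that fixed, Sven's statement is true, so Sven is a knight.
Consider Ines. Suppose Ines is a knave.
Then Farrukh's statement comes out false, contradicting Farrukh being a knight.
So Ines is a knight.
Consider Grace. Suppose Grace is a knave.
Then Farrukh's statement comes out false, contradicting Farrukh being a knight.
So Grace is a knight.

Farrukh: knight, Sven: knight, Ines: knight, Grace: knight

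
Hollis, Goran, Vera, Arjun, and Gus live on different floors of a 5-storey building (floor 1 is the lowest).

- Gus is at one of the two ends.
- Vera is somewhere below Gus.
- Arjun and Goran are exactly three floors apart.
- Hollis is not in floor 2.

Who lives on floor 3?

Hollis

With clue 1, Gus is ruled out for floor 3.
With clues 1–3, Arjun and Goran are ruled out for floor 3.
With clues 1–4, Vera is ruled out for floor 3.
So floor 3 is Hollis.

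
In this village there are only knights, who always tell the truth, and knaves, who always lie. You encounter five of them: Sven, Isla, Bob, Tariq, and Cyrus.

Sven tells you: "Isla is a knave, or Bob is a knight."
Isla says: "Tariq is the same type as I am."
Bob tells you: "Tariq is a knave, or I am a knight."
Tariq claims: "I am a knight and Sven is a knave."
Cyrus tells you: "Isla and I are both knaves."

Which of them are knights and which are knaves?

Sven: knave, Isla: knight, Bob: knave, Tariq: knight, Cyrus: knave

Consider Sven. Suppose Sven is a knight.
Then no assignment of the remaining roles makes every statement match its speaker's type — contradiction.
So Sven is a knave.
Consider Isla. Suppose Isla is a knave.
Then Sven's statement comes out true, contradicting Sven being a knave.
So Isla is a knight.
With that fixed, Cyrus's statement is false, so Cyrus is a knave.
Consider Bob. Suppose Bob is a knight.
Then Sven's statement comes out true, contradicting Sven being a knave.
So Bob is a knave.
Consider Tariq. Suppose Tariq is a knave.
Then Isla's statement comes out false, contradicting Isla being a knight.
So Tariq is a knight.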